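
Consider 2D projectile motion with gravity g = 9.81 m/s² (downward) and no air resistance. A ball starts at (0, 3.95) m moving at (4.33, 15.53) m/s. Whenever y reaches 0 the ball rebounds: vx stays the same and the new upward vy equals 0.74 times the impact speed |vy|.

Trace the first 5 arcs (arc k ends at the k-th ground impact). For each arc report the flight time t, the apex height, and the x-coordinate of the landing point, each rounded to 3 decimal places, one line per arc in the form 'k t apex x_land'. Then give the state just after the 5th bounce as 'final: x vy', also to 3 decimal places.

1 3.403 16.243 14.734
2 2.693 8.894 26.396
3 1.993 4.871 35.025
4 1.475 2.667 41.411
5 1.091 1.461 46.137
final: 46.137 3.961

Arc 1: start y=3.950, vy=15.530 → t=3.403, apex=16.243, x_land=14.734, impact vy=-17.852
  bounce: vy ← 0.74·17.852 = 13.210
Arc 2: start y=0.000, vy=13.210 → t=2.693, apex=8.894, x_land=26.396, impact vy=-13.210
  bounce: vy ← 0.74·13.210 = 9.776
Arc 3: start y=0.000, vy=9.776 → t=1.993, apex=4.871, x_land=35.025, impact vy=-9.776
  bounce: vy ← 0.74·9.776 = 7.234
Arc 4: start y=0.000, vy=7.234 → t=1.475, apex=2.667, x_land=41.411, impact vy=-7.234
  bounce: vy ← 0.74·7.234 = 5.353
Arc 5: start y=0.000, vy=5.353 → t=1.091, apex=1.461, x_land=46.137, impact vy=-5.353
  bounce: vy ← 0.74·5.353 = 3.961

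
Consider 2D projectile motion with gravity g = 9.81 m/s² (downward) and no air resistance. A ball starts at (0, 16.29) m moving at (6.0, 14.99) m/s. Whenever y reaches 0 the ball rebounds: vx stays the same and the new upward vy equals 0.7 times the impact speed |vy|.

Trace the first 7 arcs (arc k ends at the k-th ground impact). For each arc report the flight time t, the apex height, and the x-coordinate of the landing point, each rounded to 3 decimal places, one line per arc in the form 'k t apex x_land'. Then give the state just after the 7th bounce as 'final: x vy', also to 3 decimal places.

1 3.906 27.743 23.438
2 3.330 13.594 43.415
3 2.331 6.661 57.399
4 1.631 3.264 67.188
5 1.142 1.599 74.040
6 0.799 0.784 78.836
7 0.560 0.384 82.194
final: 82.194 1.921

Arc 1: start y=16.290, vy=14.990 → t=3.906, apex=27.743, x_land=23.438, impact vy=-23.330
  bounce: vy ← 0.7·23.330 = 16.331
Arc 2: start y=0.000, vy=16.331 → t=3.330, apex=13.594, x_land=43.415, impact vy=-16.331
  bounce: vy ← 0.7·16.331 = 11.432
Arc 3: start y=0.000, vy=11.432 → t=2.331, apex=6.661, x_land=57.399, impact vy=-11.432
  bounce: vy ← 0.7·11.432 = 8.002
Arc 4: start y=0.000, vy=8.002 → t=1.631, apex=3.264, x_land=67.188, impact vy=-8.002
  bounce: vy ← 0.7·8.002 = 5.602
Arc 5: start y=0.000, vy=5.602 → t=1.142, apex=1.599, x_land=74.040, impact vy=-5.602
  bounce: vy ← 0.7·5.602 = 3.921
Arc 6: start y=0.000, vy=3.921 → t=0.799, apex=0.784, x_land=78.836, impact vy=-3.921
  bounce: vy ← 0.7·3.921 = 2.745
Arc 7: start y=0.000, vy=2.745 → t=0.560, apex=0.384, x_land=82.194, impact vy=-2.745
  bounce: vy ← 0.7·2.745 = 1.921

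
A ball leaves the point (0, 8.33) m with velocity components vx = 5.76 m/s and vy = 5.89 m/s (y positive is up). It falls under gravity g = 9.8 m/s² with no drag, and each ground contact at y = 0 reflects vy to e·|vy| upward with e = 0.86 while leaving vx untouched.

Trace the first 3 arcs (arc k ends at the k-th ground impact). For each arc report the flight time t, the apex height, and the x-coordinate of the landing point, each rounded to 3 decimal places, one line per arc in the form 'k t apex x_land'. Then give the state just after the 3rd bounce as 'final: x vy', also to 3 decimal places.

Arc 1: start y=8.330, vy=5.890 → t=2.037, apex=10.100, x_land=11.731, impact vy=-14.070
  bounce: vy ← 0.86·14.070 = 12.100
Arc 2: start y=0.000, vy=12.100 → t=2.469, apex=7.470, x_land=25.955, impact vy=-12.100
  bounce: vy ← 0.86·12.100 = 10.406
Arc 3: start y=0.000, vy=10.406 → t=2.124, apex=5.525, x_land=38.188, impact vy=-10.406
  bounce: vy ← 0.86·10.406 = 8.949

1 2.037 10.100 11.731
2 2.469 7.470 25.955
3 2.124 5.525 38.188
final: 38.188 8.949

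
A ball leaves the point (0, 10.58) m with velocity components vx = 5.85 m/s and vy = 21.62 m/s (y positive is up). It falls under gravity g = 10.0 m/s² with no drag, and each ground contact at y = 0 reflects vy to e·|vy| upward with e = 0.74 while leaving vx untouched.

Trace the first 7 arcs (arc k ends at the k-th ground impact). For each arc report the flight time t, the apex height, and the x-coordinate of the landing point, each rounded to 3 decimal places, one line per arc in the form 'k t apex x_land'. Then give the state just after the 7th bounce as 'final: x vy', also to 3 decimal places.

1 4.768 33.951 27.892
2 3.857 18.592 50.453
3 2.854 10.181 67.148
4 2.112 5.575 79.502
5 1.563 3.053 88.645
6 1.156 1.672 95.410
7 0.856 0.915 100.416
final: 100.416 3.166

Arc 1: start y=10.580, vy=21.620 → t=4.768, apex=33.951, x_land=27.892, impact vy=-26.058
  bounce: vy ← 0.74·26.058 = 19.283
Arc 2: start y=0.000, vy=19.283 → t=3.857, apex=18.592, x_land=50.453, impact vy=-19.283
  bounce: vy ← 0.74·19.283 = 14.269
Arc 3: start y=0.000, vy=14.269 → t=2.854, apex=10.181, x_land=67.148, impact vy=-14.269
  bounce: vy ← 0.74·14.269 = 10.559
Arc 4: start y=0.000, vy=10.559 → t=2.112, apex=5.575, x_land=79.502, impact vy=-10.559
  bounce: vy ← 0.74·10.559 = 7.814
Arc 5: start y=0.000, vy=7.814 → t=1.563, apex=3.053, x_land=88.645, impact vy=-7.814
  bounce: vy ← 0.74·7.814 = 5.782
Arc 6: start y=0.000, vy=5.782 → t=1.156, apex=1.672, x_land=95.410, impact vy=-5.782
  bounce: vy ← 0.74·5.782 = 4.279
Arc 7: start y=0.000, vy=4.279 → t=0.856, apex=0.915, x_land=100.416, impact vy=-4.279
  bounce: vy ← 0.74·4.279 = 3.166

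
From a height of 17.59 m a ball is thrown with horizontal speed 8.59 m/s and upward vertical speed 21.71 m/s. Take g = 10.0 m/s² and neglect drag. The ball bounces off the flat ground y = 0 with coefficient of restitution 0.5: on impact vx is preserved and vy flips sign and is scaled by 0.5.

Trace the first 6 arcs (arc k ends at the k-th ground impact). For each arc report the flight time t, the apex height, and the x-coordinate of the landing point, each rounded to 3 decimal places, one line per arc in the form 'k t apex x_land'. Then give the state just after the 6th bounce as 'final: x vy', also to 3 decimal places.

Arc 1: start y=17.590, vy=21.710 → t=5.040, apex=41.156, x_land=43.294, impact vy=-28.690
  bounce: vy ← 0.5·28.690 = 14.345
Arc 2: start y=0.000, vy=14.345 → t=2.869, apex=10.289, x_land=67.939, impact vy=-14.345
  bounce: vy ← 0.5·14.345 = 7.173
Arc 3: start y=0.000, vy=7.173 → t=1.435, apex=2.572, x_land=80.261, impact vy=-7.173
  bounce: vy ← 0.5·7.173 = 3.586
Arc 4: start y=0.000, vy=3.586 → t=0.717, apex=0.643, x_land=86.422, impact vy=-3.586
  bounce: vy ← 0.5·3.586 = 1.793
Arc 5: start y=0.000, vy=1.793 → t=0.359, apex=0.161, x_land=89.503, impact vy=-1.793
  bounce: vy ← 0.5·1.793 = 0.897
Arc 6: start y=0.000, vy=0.897 → t=0.179, apex=0.040, x_land=91.043, impact vy=-0.897
  bounce: vy ← 0.5·0.897 = 0.448

1 5.040 41.156 43.294
2 2.869 10.289 67.939
3 1.435 2.572 80.261
4 0.717 0.643 86.422
5 0.359 0.161 89.503
6 0.179 0.040 91.043
final: 91.043 0.448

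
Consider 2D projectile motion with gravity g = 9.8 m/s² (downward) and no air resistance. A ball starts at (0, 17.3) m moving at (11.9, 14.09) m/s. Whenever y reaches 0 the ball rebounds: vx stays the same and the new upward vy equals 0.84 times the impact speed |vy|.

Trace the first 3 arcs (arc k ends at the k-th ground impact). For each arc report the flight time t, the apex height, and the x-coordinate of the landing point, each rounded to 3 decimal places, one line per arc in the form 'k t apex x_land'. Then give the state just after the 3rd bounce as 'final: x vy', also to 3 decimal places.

1 3.804 27.429 45.264
2 3.975 19.354 92.564
3 3.339 13.656 132.297
final: 132.297 13.743

Arc 1: start y=17.300, vy=14.090 → t=3.804, apex=27.429, x_land=45.264, impact vy=-23.186
  bounce: vy ← 0.84·23.186 = 19.477
Arc 2: start y=0.000, vy=19.477 → t=3.975, apex=19.354, x_land=92.564, impact vy=-19.477
  bounce: vy ← 0.84·19.477 = 16.360
Arc 3: start y=0.000, vy=16.360 → t=3.339, apex=13.656, x_land=132.297, impact vy=-16.360
  bounce: vy ← 0.84·16.360 = 13.743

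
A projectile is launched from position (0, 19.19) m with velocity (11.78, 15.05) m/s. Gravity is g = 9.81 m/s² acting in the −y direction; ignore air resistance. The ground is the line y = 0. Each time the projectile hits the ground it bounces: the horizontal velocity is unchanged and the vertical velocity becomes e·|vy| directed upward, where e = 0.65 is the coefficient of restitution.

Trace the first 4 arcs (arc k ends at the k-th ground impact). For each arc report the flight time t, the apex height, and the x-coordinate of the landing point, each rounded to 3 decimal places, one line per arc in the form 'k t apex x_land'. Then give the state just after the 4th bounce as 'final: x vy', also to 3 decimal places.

Arc 1: start y=19.190, vy=15.050 → t=4.037, apex=30.734, x_land=47.560, impact vy=-24.556
  bounce: vy ← 0.65·24.556 = 15.962
Arc 2: start y=0.000, vy=15.962 → t=3.254, apex=12.985, x_land=85.894, impact vy=-15.962
  bounce: vy ← 0.65·15.962 = 10.375
Arc 3: start y=0.000, vy=10.375 → t=2.115, apex=5.486, x_land=110.811, impact vy=-10.375
  bounce: vy ← 0.65·10.375 = 6.744
Arc 4: start y=0.000, vy=6.744 → t=1.375, apex=2.318, x_land=127.007, impact vy=-6.744
  bounce: vy ← 0.65·6.744 = 4.383

1 4.037 30.734 47.560
2 3.254 12.985 85.894
3 2.115 5.486 110.811
4 1.375 2.318 127.007
final: 127.007 4.383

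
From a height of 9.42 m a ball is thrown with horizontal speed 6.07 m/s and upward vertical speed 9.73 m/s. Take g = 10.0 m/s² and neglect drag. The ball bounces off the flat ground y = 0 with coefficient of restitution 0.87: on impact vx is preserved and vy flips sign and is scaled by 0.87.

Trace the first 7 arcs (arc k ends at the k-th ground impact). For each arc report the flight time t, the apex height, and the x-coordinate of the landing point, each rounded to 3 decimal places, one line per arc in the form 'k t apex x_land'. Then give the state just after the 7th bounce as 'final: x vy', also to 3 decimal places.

Arc 1: start y=9.420, vy=9.730 → t=2.655, apex=14.154, x_land=16.119, impact vy=-16.825
  bounce: vy ← 0.87·16.825 = 14.638
Arc 2: start y=0.000, vy=14.638 → t=2.928, apex=10.713, x_land=33.889, impact vy=-14.638
  bounce: vy ← 0.87·14.638 = 12.735
Arc 3: start y=0.000, vy=12.735 → t=2.547, apex=8.109, x_land=49.349, impact vy=-12.735
  bounce: vy ← 0.87·12.735 = 11.079
Arc 4: start y=0.000, vy=11.079 → t=2.216, apex=6.137, x_land=62.799, impact vy=-11.079
  bounce: vy ← 0.87·11.079 = 9.639
Arc 5: start y=0.000, vy=9.639 → t=1.928, apex=4.645, x_land=74.500, impact vy=-9.639
  bounce: vy ← 0.87·9.639 = 8.386
Arc 6: start y=0.000, vy=8.386 → t=1.677, apex=3.516, x_land=84.681, impact vy=-8.386
  bounce: vy ← 0.87·8.386 = 7.296
Arc 7: start y=0.000, vy=7.296 → t=1.459, apex=2.661, x_land=93.538, impact vy=-7.296
  bounce: vy ← 0.87·7.296 = 6.347

1 2.655 14.154 16.119
2 2.928 10.713 33.889
3 2.547 8.109 49.349
4 2.216 6.137 62.799
5 1.928 4.645 74.500
6 1.677 3.516 84.681
7 1.459 2.661 93.538
final: 93.538 6.347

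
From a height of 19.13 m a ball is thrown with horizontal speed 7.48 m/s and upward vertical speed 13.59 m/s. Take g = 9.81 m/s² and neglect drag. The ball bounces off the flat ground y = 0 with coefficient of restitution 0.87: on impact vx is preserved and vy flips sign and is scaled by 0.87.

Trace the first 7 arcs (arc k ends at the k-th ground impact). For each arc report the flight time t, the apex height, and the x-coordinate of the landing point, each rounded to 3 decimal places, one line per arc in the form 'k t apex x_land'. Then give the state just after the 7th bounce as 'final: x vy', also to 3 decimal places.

Arc 1: start y=19.130, vy=13.590 → t=3.798, apex=28.543, x_land=28.406, impact vy=-23.665
  bounce: vy ← 0.87·23.665 = 20.588
Arc 2: start y=0.000, vy=20.588 → t=4.197, apex=21.604, x_land=59.803, impact vy=-20.588
  bounce: vy ← 0.87·20.588 = 17.912
Arc 3: start y=0.000, vy=17.912 → t=3.652, apex=16.352, x_land=87.118, impact vy=-17.912
  bounce: vy ← 0.87·17.912 = 15.583
Arc 4: start y=0.000, vy=15.583 → t=3.177, apex=12.377, x_land=110.882, impact vy=-15.583
  bounce: vy ← 0.87·15.583 = 13.557
Arc 5: start y=0.000, vy=13.557 → t=2.764, apex=9.368, x_land=131.557, impact vy=-13.557
  bounce: vy ← 0.87·13.557 = 11.795
Arc 6: start y=0.000, vy=11.795 → t=2.405, apex=7.091, x_land=149.544, impact vy=-11.795
  bounce: vy ← 0.87·11.795 = 10.262
Arc 7: start y=0.000, vy=10.262 → t=2.092, apex=5.367, x_land=165.193, impact vy=-10.262
  bounce: vy ← 0.87·10.262 = 8.928

1 3.798 28.543 28.406
2 4.197 21.604 59.803
3 3.652 16.352 87.118
4 3.177 12.377 110.882
5 2.764 9.368 131.557
6 2.405 7.091 149.544
7 2.092 5.367 165.193
final: 165.193 8.928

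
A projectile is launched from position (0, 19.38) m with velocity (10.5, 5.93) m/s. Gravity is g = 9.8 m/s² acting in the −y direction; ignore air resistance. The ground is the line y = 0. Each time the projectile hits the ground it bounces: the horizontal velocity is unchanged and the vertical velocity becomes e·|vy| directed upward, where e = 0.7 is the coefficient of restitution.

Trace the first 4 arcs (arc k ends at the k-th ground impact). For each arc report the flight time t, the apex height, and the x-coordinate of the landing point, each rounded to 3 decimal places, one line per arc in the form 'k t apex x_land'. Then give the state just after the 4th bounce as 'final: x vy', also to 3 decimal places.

1 2.684 21.174 28.181
2 2.910 10.375 58.738
3 2.037 5.084 80.129
4 1.426 2.491 95.102
final: 95.102 4.891

Arc 1: start y=19.380, vy=5.930 → t=2.684, apex=21.174, x_land=28.181, impact vy=-20.372
  bounce: vy ← 0.7·20.372 = 14.260
Arc 2: start y=0.000, vy=14.260 → t=2.910, apex=10.375, x_land=58.738, impact vy=-14.260
  bounce: vy ← 0.7·14.260 = 9.982
Arc 3: start y=0.000, vy=9.982 → t=2.037, apex=5.084, x_land=80.129, impact vy=-9.982
  bounce: vy ← 0.7·9.982 = 6.988
Arc 4: start y=0.000, vy=6.988 → t=1.426, apex=2.491, x_land=95.102, impact vy=-6.988
  bounce: vy ← 0.7·6.988 = 4.891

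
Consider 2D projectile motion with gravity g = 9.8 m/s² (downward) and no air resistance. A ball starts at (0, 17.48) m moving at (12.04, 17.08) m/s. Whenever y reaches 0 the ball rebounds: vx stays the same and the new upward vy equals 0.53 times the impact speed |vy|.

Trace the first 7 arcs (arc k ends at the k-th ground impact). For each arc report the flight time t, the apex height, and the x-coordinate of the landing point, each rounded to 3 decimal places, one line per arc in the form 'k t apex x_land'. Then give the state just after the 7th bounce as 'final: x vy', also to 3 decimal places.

Arc 1: start y=17.480, vy=17.080 → t=4.313, apex=32.364, x_land=51.927, impact vy=-25.186
  bounce: vy ← 0.53·25.186 = 13.349
Arc 2: start y=0.000, vy=13.349 → t=2.724, apex=9.091, x_land=84.726, impact vy=-13.349
  bounce: vy ← 0.53·13.349 = 7.075
Arc 3: start y=0.000, vy=7.075 → t=1.444, apex=2.554, x_land=102.110, impact vy=-7.075
  bounce: vy ← 0.53·7.075 = 3.750
Arc 4: start y=0.000, vy=3.750 → t=0.765, apex=0.717, x_land=111.323, impact vy=-3.750
  bounce: vy ← 0.53·3.750 = 1.987
Arc 5: start y=0.000, vy=1.987 → t=0.406, apex=0.201, x_land=116.206, impact vy=-1.987
  bounce: vy ← 0.53·1.987 = 1.053
Arc 6: start y=0.000, vy=1.053 → t=0.215, apex=0.057, x_land=118.794, impact vy=-1.053
  bounce: vy ← 0.53·1.053 = 0.558
Arc 7: start y=0.000, vy=0.558 → t=0.114, apex=0.016, x_land=120.166, impact vy=-0.558
  bounce: vy ← 0.53·0.558 = 0.296

1 4.313 32.364 51.927
2 2.724 9.091 84.726
3 1.444 2.554 102.110
4 0.765 0.717 111.323
5 0.406 0.201 116.206
6 0.215 0.057 118.794
7 0.114 0.016 120.166
final: 120.166 0.296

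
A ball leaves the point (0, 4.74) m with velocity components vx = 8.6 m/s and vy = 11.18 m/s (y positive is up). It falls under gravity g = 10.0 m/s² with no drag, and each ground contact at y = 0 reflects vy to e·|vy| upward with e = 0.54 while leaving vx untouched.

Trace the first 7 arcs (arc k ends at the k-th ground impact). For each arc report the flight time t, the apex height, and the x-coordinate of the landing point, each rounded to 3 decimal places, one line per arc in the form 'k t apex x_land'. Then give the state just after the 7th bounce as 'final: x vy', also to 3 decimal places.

1 2.601 10.990 22.365
2 1.601 3.205 36.134
3 0.865 0.934 43.570
4 0.467 0.272 47.585
5 0.252 0.079 49.754
6 0.136 0.023 50.925
7 0.074 0.007 51.557
final: 51.557 0.199

Arc 1: start y=4.740, vy=11.180 → t=2.601, apex=10.990, x_land=22.365, impact vy=-14.825
  bounce: vy ← 0.54·14.825 = 8.006
Arc 2: start y=0.000, vy=8.006 → t=1.601, apex=3.205, x_land=36.134, impact vy=-8.006
  bounce: vy ← 0.54·8.006 = 4.323
Arc 3: start y=0.000, vy=4.323 → t=0.865, apex=0.934, x_land=43.570, impact vy=-4.323
  bounce: vy ← 0.54·4.323 = 2.334
Arc 4: start y=0.000, vy=2.334 → t=0.467, apex=0.272, x_land=47.585, impact vy=-2.334
  bounce: vy ← 0.54·2.334 = 1.261
Arc 5: start y=0.000, vy=1.261 → t=0.252, apex=0.079, x_land=49.754, impact vy=-1.261
  bounce: vy ← 0.54·1.261 = 0.681
Arc 6: start y=0.000, vy=0.681 → t=0.136, apex=0.023, x_land=50.925, impact vy=-0.681
  bounce: vy ← 0.54·0.681 = 0.368
Arc 7: start y=0.000, vy=0.368 → t=0.074, apex=0.007, x_land=51.557, impact vy=-0.368
  bounce: vy ← 0.54·0.368 = 0.199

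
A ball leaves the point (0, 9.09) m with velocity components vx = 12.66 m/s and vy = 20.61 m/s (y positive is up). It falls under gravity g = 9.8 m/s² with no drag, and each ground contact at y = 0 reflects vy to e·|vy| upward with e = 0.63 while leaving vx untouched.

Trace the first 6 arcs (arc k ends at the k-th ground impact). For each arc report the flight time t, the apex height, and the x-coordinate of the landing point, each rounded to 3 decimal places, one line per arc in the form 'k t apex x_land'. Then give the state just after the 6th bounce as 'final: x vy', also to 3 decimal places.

1 4.609 30.762 58.345
2 3.157 12.209 98.314
3 1.989 4.846 123.494
4 1.253 1.923 139.357
5 0.789 0.763 149.351
6 0.497 0.303 155.647
final: 155.647 1.535

Arc 1: start y=9.090, vy=20.610 → t=4.609, apex=30.762, x_land=58.345, impact vy=-24.555
  bounce: vy ← 0.63·24.555 = 15.469
Arc 2: start y=0.000, vy=15.469 → t=3.157, apex=12.209, x_land=98.314, impact vy=-15.469
  bounce: vy ← 0.63·15.469 = 9.746
Arc 3: start y=0.000, vy=9.746 → t=1.989, apex=4.846, x_land=123.494, impact vy=-9.746
  bounce: vy ← 0.63·9.746 = 6.140
Arc 4: start y=0.000, vy=6.140 → t=1.253, apex=1.923, x_land=139.357, impact vy=-6.140
  bounce: vy ← 0.63·6.140 = 3.868
Arc 5: start y=0.000, vy=3.868 → t=0.789, apex=0.763, x_land=149.351, impact vy=-3.868
  bounce: vy ← 0.63·3.868 = 2.437
Arc 6: start y=0.000, vy=2.437 → t=0.497, apex=0.303, x_land=155.647, impact vy=-2.437
  bounce: vy ← 0.63·2.437 = 1.535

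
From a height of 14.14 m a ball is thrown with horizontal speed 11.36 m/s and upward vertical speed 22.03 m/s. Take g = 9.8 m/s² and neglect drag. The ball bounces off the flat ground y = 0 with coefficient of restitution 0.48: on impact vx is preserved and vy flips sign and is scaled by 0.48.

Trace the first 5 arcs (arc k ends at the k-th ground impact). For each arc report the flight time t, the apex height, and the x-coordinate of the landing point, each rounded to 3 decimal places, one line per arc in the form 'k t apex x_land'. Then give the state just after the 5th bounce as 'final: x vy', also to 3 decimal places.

Arc 1: start y=14.140, vy=22.030 → t=5.066, apex=38.901, x_land=57.545, impact vy=-27.613
  bounce: vy ← 0.48·27.613 = 13.254
Arc 2: start y=0.000, vy=13.254 → t=2.705, apex=8.963, x_land=88.273, impact vy=-13.254
  bounce: vy ← 0.48·13.254 = 6.362
Arc 3: start y=0.000, vy=6.362 → t=1.298, apex=2.065, x_land=103.022, impact vy=-6.362
  bounce: vy ← 0.48·6.362 = 3.054
Arc 4: start y=0.000, vy=3.054 → t=0.623, apex=0.476, x_land=110.102, impact vy=-3.054
  bounce: vy ← 0.48·3.054 = 1.466
Arc 5: start y=0.000, vy=1.466 → t=0.299, apex=0.110, x_land=113.500, impact vy=-1.466
  bounce: vy ← 0.48·1.466 = 0.704

1 5.066 38.901 57.545
2 2.705 8.963 88.273
3 1.298 2.065 103.022
4 0.623 0.476 110.102
5 0.299 0.110 113.500
final: 113.500 0.704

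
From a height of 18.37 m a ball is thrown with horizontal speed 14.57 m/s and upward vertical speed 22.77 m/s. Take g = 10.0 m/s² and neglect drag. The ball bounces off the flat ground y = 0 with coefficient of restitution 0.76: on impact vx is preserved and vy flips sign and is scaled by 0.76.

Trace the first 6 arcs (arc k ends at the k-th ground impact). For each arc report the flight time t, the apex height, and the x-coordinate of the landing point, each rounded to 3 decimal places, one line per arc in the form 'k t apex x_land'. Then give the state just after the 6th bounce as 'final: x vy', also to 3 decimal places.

Arc 1: start y=18.370, vy=22.770 → t=5.253, apex=44.294, x_land=76.541, impact vy=-29.764
  bounce: vy ← 0.76·29.764 = 22.620
Arc 2: start y=0.000, vy=22.620 → t=4.524, apex=25.584, x_land=142.457, impact vy=-22.620
  bounce: vy ← 0.76·22.620 = 17.191
Arc 3: start y=0.000, vy=17.191 → t=3.438, apex=14.777, x_land=192.553, impact vy=-17.191
  bounce: vy ← 0.76·17.191 = 13.066
Arc 4: start y=0.000, vy=13.066 → t=2.613, apex=8.535, x_land=230.626, impact vy=-13.066
  bounce: vy ← 0.76·13.066 = 9.930
Arc 5: start y=0.000, vy=9.930 → t=1.986, apex=4.930, x_land=259.561, impact vy=-9.930
  bounce: vy ← 0.76·9.930 = 7.547
Arc 6: start y=0.000, vy=7.547 → t=1.509, apex=2.848, x_land=281.552, impact vy=-7.547
  bounce: vy ← 0.76·7.547 = 5.735

1 5.253 44.294 76.541
2 4.524 25.584 142.457
3 3.438 14.777 192.553
4 2.613 8.535 230.626
5 1.986 4.930 259.561
6 1.509 2.848 281.552
final: 281.552 5.735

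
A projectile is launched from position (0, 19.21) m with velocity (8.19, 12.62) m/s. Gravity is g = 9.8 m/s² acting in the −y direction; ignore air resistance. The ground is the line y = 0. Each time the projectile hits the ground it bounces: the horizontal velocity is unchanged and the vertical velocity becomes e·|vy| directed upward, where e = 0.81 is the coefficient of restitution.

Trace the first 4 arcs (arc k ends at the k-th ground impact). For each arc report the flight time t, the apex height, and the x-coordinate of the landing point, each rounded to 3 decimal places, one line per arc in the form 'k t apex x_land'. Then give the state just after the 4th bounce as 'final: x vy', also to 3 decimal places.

Arc 1: start y=19.210, vy=12.620 → t=3.650, apex=27.336, x_land=29.891, impact vy=-23.147
  bounce: vy ← 0.81·23.147 = 18.749
Arc 2: start y=0.000, vy=18.749 → t=3.826, apex=17.935, x_land=61.229, impact vy=-18.749
  bounce: vy ← 0.81·18.749 = 15.187
Arc 3: start y=0.000, vy=15.187 → t=3.099, apex=11.767, x_land=86.612, impact vy=-15.187
  bounce: vy ← 0.81·15.187 = 12.301
Arc 4: start y=0.000, vy=12.301 → t=2.510, apex=7.720, x_land=107.173, impact vy=-12.301
  bounce: vy ← 0.81·12.301 = 9.964

1 3.650 27.336 29.891
2 3.826 17.935 61.229
3 3.099 11.767 86.612
4 2.510 7.720 107.173
final: 107.173 9.964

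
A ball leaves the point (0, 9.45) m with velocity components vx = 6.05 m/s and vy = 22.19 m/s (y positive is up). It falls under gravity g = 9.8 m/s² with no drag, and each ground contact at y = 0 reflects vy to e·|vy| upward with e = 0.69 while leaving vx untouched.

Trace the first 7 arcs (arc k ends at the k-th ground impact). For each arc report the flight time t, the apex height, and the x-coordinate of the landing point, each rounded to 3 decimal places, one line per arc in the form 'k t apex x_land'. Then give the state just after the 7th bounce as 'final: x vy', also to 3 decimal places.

1 4.921 34.572 29.769
2 3.666 16.460 51.946
3 2.529 7.837 67.248
4 1.745 3.731 77.806
5 1.204 1.776 85.092
6 0.831 0.846 90.119
7 0.573 0.403 93.587
final: 93.587 1.938

Arc 1: start y=9.450, vy=22.190 → t=4.921, apex=34.572, x_land=29.769, impact vy=-26.031
  bounce: vy ← 0.69·26.031 = 17.961
Arc 2: start y=0.000, vy=17.961 → t=3.666, apex=16.460, x_land=51.946, impact vy=-17.961
  bounce: vy ← 0.69·17.961 = 12.393
Arc 3: start y=0.000, vy=12.393 → t=2.529, apex=7.837, x_land=67.248, impact vy=-12.393
  bounce: vy ← 0.69·12.393 = 8.551
Arc 4: start y=0.000, vy=8.551 → t=1.745, apex=3.731, x_land=77.806, impact vy=-8.551
  bounce: vy ← 0.69·8.551 = 5.900
Arc 5: start y=0.000, vy=5.900 → t=1.204, apex=1.776, x_land=85.092, impact vy=-5.900
  bounce: vy ← 0.69·5.900 = 4.071
Arc 6: start y=0.000, vy=4.071 → t=0.831, apex=0.846, x_land=90.119, impact vy=-4.071
  bounce: vy ← 0.69·4.071 = 2.809
Arc 7: start y=0.000, vy=2.809 → t=0.573, apex=0.403, x_land=93.587, impact vy=-2.809
  bounce: vy ← 0.69·2.809 = 1.938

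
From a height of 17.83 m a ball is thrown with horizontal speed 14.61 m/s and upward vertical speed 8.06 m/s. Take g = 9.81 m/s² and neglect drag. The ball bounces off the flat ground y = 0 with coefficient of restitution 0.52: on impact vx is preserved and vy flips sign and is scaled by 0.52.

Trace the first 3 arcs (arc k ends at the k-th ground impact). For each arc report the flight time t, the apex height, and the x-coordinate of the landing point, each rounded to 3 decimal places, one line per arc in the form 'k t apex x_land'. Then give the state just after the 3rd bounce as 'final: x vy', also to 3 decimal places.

Arc 1: start y=17.830, vy=8.060 → t=2.898, apex=21.141, x_land=42.335, impact vy=-20.366
  bounce: vy ← 0.52·20.366 = 10.591
Arc 2: start y=0.000, vy=10.591 → t=2.159, apex=5.717, x_land=73.880, impact vy=-10.591
  bounce: vy ← 0.52·10.591 = 5.507
Arc 3: start y=0.000, vy=5.507 → t=1.123, apex=1.546, x_land=90.283, impact vy=-5.507
  bounce: vy ← 0.52·5.507 = 2.864

1 2.898 21.141 42.335
2 2.159 5.717 73.880
3 1.123 1.546 90.283
final: 90.283 2.864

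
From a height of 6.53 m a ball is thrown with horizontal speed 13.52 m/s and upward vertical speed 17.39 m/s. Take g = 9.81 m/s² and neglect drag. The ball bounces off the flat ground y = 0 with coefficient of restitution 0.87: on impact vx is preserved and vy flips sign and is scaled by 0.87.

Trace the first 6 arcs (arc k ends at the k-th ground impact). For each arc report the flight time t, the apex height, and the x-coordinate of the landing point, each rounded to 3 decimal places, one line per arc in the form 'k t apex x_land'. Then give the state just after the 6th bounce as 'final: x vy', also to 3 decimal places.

Arc 1: start y=6.530, vy=17.390 → t=3.888, apex=21.943, x_land=52.563, impact vy=-20.749
  bounce: vy ← 0.87·20.749 = 18.052
Arc 2: start y=0.000, vy=18.052 → t=3.680, apex=16.609, x_land=102.320, impact vy=-18.052
  bounce: vy ← 0.87·18.052 = 15.705
Arc 3: start y=0.000, vy=15.705 → t=3.202, apex=12.571, x_land=145.610, impact vy=-15.705
  bounce: vy ← 0.87·15.705 = 13.663
Arc 4: start y=0.000, vy=13.663 → t=2.786, apex=9.515, x_land=183.271, impact vy=-13.663
  bounce: vy ← 0.87·13.663 = 11.887
Arc 5: start y=0.000, vy=11.887 → t=2.423, apex=7.202, x_land=216.037, impact vy=-11.887
  bounce: vy ← 0.87·11.887 = 10.342
Arc 6: start y=0.000, vy=10.342 → t=2.108, apex=5.451, x_land=244.543, impact vy=-10.342
  bounce: vy ← 0.87·10.342 = 8.997

1 3.888 21.943 52.563
2 3.680 16.609 102.320
3 3.202 12.571 145.610
4 2.786 9.515 183.271
5 2.423 7.202 216.037
6 2.108 5.451 244.543
final: 244.543 8.997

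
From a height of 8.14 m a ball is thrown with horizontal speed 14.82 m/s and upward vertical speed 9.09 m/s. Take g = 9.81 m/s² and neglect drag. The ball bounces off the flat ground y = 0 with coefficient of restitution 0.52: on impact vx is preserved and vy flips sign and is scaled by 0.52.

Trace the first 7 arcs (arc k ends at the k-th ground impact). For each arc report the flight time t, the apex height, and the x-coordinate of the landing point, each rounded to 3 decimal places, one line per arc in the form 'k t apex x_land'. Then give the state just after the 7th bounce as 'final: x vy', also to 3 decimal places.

Arc 1: start y=8.140, vy=9.090 → t=2.513, apex=12.351, x_land=37.250, impact vy=-15.567
  bounce: vy ← 0.52·15.567 = 8.095
Arc 2: start y=0.000, vy=8.095 → t=1.650, apex=3.340, x_land=61.708, impact vy=-8.095
  bounce: vy ← 0.52·8.095 = 4.209
Arc 3: start y=0.000, vy=4.209 → t=0.858, apex=0.903, x_land=74.426, impact vy=-4.209
  bounce: vy ← 0.52·4.209 = 2.189
Arc 4: start y=0.000, vy=2.189 → t=0.446, apex=0.244, x_land=81.039, impact vy=-2.189
  bounce: vy ← 0.52·2.189 = 1.138
Arc 5: start y=0.000, vy=1.138 → t=0.232, apex=0.066, x_land=84.478, impact vy=-1.138
  bounce: vy ← 0.52·1.138 = 0.592
Arc 6: start y=0.000, vy=0.592 → t=0.121, apex=0.018, x_land=86.266, impact vy=-0.592
  bounce: vy ← 0.52·0.592 = 0.308
Arc 7: start y=0.000, vy=0.308 → t=0.063, apex=0.005, x_land=87.196, impact vy=-0.308
  bounce: vy ← 0.52·0.308 = 0.160

1 2.513 12.351 37.250
2 1.650 3.340 61.708
3 0.858 0.903 74.426
4 0.446 0.244 81.039
5 0.232 0.066 84.478
6 0.121 0.018 86.266
7 0.063 0.005 87.196
final: 87.196 0.160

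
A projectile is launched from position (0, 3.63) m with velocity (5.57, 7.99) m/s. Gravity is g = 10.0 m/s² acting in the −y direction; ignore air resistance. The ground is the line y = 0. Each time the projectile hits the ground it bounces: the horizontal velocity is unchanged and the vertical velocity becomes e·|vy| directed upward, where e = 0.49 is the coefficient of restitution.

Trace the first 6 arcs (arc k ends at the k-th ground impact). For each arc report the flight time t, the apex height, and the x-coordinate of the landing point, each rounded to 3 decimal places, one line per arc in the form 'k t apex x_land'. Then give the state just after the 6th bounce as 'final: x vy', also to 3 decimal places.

1 1.967 6.822 10.957
2 1.145 1.638 17.333
3 0.561 0.393 20.457
4 0.275 0.094 21.988
5 0.135 0.023 22.738
6 0.066 0.005 23.106
final: 23.106 0.162

Arc 1: start y=3.630, vy=7.990 → t=1.967, apex=6.822, x_land=10.957, impact vy=-11.681
  bounce: vy ← 0.49·11.681 = 5.724
Arc 2: start y=0.000, vy=5.724 → t=1.145, apex=1.638, x_land=17.333, impact vy=-5.724
  bounce: vy ← 0.49·5.724 = 2.805
Arc 3: start y=0.000, vy=2.805 → t=0.561, apex=0.393, x_land=20.457, impact vy=-2.805
  bounce: vy ← 0.49·2.805 = 1.374
Arc 4: start y=0.000, vy=1.374 → t=0.275, apex=0.094, x_land=21.988, impact vy=-1.374
  bounce: vy ← 0.49·1.374 = 0.673
Arc 5: start y=0.000, vy=0.673 → t=0.135, apex=0.023, x_land=22.738, impact vy=-0.673
  bounce: vy ← 0.49·0.673 = 0.330
Arc 6: start y=0.000, vy=0.330 → t=0.066, apex=0.005, x_land=23.106, impact vy=-0.330
  bounce: vy ← 0.49·0.330 = 0.162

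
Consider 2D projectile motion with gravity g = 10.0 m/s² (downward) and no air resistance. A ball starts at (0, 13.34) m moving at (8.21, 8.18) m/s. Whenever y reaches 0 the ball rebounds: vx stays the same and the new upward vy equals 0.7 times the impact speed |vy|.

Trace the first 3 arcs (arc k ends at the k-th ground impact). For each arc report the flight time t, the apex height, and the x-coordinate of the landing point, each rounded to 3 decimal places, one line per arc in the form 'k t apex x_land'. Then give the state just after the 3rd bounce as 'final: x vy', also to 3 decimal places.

Arc 1: start y=13.340, vy=8.180 → t=2.645, apex=16.686, x_land=21.714, impact vy=-18.268
  bounce: vy ← 0.7·18.268 = 12.787
Arc 2: start y=0.000, vy=12.787 → t=2.557, apex=8.176, x_land=42.711, impact vy=-12.787
  bounce: vy ← 0.7·12.787 = 8.951
Arc 3: start y=0.000, vy=8.951 → t=1.790, apex=4.006, x_land=57.409, impact vy=-8.951
  bounce: vy ← 0.7·8.951 = 6.266

1 2.645 16.686 21.714
2 2.557 8.176 42.711
3 1.790 4.006 57.409
final: 57.409 6.266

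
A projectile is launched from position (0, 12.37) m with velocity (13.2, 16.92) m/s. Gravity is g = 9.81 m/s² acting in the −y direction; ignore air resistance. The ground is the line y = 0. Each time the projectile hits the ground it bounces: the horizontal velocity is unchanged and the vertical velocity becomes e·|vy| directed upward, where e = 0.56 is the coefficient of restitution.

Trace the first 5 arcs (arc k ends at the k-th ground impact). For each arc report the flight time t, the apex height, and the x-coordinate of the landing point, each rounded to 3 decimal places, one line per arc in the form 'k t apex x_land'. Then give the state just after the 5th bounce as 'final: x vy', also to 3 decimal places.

Arc 1: start y=12.370, vy=16.920 → t=4.069, apex=26.962, x_land=53.715, impact vy=-23.000
  bounce: vy ← 0.56·23.000 = 12.880
Arc 2: start y=0.000, vy=12.880 → t=2.626, apex=8.455, x_land=88.376, impact vy=-12.880
  bounce: vy ← 0.56·12.880 = 7.213
Arc 3: start y=0.000, vy=7.213 → t=1.470, apex=2.652, x_land=107.786, impact vy=-7.213
  bounce: vy ← 0.56·7.213 = 4.039
Arc 4: start y=0.000, vy=4.039 → t=0.823, apex=0.832, x_land=118.656, impact vy=-4.039
  bounce: vy ← 0.56·4.039 = 2.262
Arc 5: start y=0.000, vy=2.262 → t=0.461, apex=0.261, x_land=124.743, impact vy=-2.262
  bounce: vy ← 0.56·2.262 = 1.267

1 4.069 26.962 53.715
2 2.626 8.455 88.376
3 1.470 2.652 107.786
4 0.823 0.832 118.656
5 0.461 0.261 124.743
final: 124.743 1.267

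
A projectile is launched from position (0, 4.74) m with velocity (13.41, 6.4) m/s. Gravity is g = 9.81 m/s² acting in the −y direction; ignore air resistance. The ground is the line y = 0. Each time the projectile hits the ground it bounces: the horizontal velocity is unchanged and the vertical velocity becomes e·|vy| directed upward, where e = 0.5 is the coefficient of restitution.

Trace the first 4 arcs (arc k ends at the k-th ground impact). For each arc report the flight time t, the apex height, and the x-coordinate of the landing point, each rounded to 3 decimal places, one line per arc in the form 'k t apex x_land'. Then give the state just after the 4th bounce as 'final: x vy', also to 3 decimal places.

Arc 1: start y=4.740, vy=6.400 → t=1.832, apex=6.828, x_land=24.570, impact vy=-11.574
  bounce: vy ← 0.5·11.574 = 5.787
Arc 2: start y=0.000, vy=5.787 → t=1.180, apex=1.707, x_land=40.391, impact vy=-5.787
  bounce: vy ← 0.5·5.787 = 2.894
Arc 3: start y=0.000, vy=2.894 → t=0.590, apex=0.427, x_land=48.302, impact vy=-2.894
  bounce: vy ← 0.5·2.894 = 1.447
Arc 4: start y=0.000, vy=1.447 → t=0.295, apex=0.107, x_land=52.258, impact vy=-1.447
  bounce: vy ← 0.5·1.447 = 0.723

1 1.832 6.828 24.570
2 1.180 1.707 40.391
3 0.590 0.427 48.302
4 0.295 0.107 52.258
final: 52.258 0.723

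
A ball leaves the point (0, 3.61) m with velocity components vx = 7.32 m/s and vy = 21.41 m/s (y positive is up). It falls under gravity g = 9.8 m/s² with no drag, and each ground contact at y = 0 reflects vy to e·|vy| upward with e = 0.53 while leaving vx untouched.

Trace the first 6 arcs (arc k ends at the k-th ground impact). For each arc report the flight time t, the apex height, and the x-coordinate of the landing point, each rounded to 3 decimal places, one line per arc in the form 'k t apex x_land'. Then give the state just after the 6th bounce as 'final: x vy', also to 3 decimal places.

Arc 1: start y=3.610, vy=21.410 → t=4.532, apex=26.997, x_land=33.174, impact vy=-23.003
  bounce: vy ← 0.53·23.003 = 12.192
Arc 2: start y=0.000, vy=12.192 → t=2.488, apex=7.583, x_land=51.387, impact vy=-12.192
  bounce: vy ← 0.53·12.192 = 6.462
Arc 3: start y=0.000, vy=6.462 → t=1.319, apex=2.130, x_land=61.040, impact vy=-6.462
  bounce: vy ← 0.53·6.462 = 3.425
Arc 4: start y=0.000, vy=3.425 → t=0.699, apex=0.598, x_land=66.156, impact vy=-3.425
  bounce: vy ← 0.53·3.425 = 1.815
Arc 5: start y=0.000, vy=1.815 → t=0.370, apex=0.168, x_land=68.867, impact vy=-1.815
  bounce: vy ← 0.53·1.815 = 0.962
Arc 6: start y=0.000, vy=0.962 → t=0.196, apex=0.047, x_land=70.304, impact vy=-0.962
  bounce: vy ← 0.53·0.962 = 0.510

1 4.532 26.997 33.174
2 2.488 7.583 51.387
3 1.319 2.130 61.040
4 0.699 0.598 66.156
5 0.370 0.168 68.867
6 0.196 0.047 70.304
final: 70.304 0.510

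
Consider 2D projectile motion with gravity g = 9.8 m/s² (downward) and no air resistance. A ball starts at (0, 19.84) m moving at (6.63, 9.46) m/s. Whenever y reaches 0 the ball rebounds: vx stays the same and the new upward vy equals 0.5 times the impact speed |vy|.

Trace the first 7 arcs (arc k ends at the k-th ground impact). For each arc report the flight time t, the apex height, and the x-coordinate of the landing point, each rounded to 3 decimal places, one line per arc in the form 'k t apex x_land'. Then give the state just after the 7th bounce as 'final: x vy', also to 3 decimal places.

1 3.197 24.406 21.197
2 2.232 6.101 35.993
3 1.116 1.525 43.392
4 0.558 0.381 47.091
5 0.279 0.095 48.940
6 0.139 0.024 49.865
7 0.070 0.006 50.327
final: 50.327 0.171

Arc 1: start y=19.840, vy=9.460 → t=3.197, apex=24.406, x_land=21.197, impact vy=-21.871
  bounce: vy ← 0.5·21.871 = 10.936
Arc 2: start y=0.000, vy=10.936 → t=2.232, apex=6.101, x_land=35.993, impact vy=-10.936
  bounce: vy ← 0.5·10.936 = 5.468
Arc 3: start y=0.000, vy=5.468 → t=1.116, apex=1.525, x_land=43.392, impact vy=-5.468
  bounce: vy ← 0.5·5.468 = 2.734
Arc 4: start y=0.000, vy=2.734 → t=0.558, apex=0.381, x_land=47.091, impact vy=-2.734
  bounce: vy ← 0.5·2.734 = 1.367
Arc 5: start y=0.000, vy=1.367 → t=0.279, apex=0.095, x_land=48.940, impact vy=-1.367
  bounce: vy ← 0.5·1.367 = 0.683
Arc 6: start y=0.000, vy=0.683 → t=0.139, apex=0.024, x_land=49.865, impact vy=-0.683
  bounce: vy ← 0.5·0.683 = 0.342
Arc 7: start y=0.000, vy=0.342 → t=0.070, apex=0.006, x_land=50.327, impact vy=-0.342
  bounce: vy ← 0.5·0.342 = 0.171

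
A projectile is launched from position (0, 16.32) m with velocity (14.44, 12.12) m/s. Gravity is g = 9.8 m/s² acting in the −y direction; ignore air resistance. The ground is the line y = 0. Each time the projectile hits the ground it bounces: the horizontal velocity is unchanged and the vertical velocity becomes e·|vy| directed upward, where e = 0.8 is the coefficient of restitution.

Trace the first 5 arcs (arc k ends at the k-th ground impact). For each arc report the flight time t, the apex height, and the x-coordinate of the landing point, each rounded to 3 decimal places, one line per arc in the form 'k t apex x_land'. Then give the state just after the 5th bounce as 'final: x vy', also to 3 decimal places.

Arc 1: start y=16.320, vy=12.120 → t=3.441, apex=23.815, x_land=49.692, impact vy=-21.605
  bounce: vy ← 0.8·21.605 = 17.284
Arc 2: start y=0.000, vy=17.284 → t=3.527, apex=15.241, x_land=100.627, impact vy=-17.284
  bounce: vy ← 0.8·17.284 = 13.827
Arc 3: start y=0.000, vy=13.827 → t=2.822, apex=9.754, x_land=141.374, impact vy=-13.827
  bounce: vy ← 0.8·13.827 = 11.062
Arc 4: start y=0.000, vy=11.062 → t=2.257, apex=6.243, x_land=173.972, impact vy=-11.062
  bounce: vy ← 0.8·11.062 = 8.849
Arc 5: start y=0.000, vy=8.849 → t=1.806, apex=3.995, x_land=200.051, impact vy=-8.849
  bounce: vy ← 0.8·8.849 = 7.079

1 3.441 23.815 49.692
2 3.527 15.241 100.627
3 2.822 9.754 141.374
4 2.257 6.243 173.972
5 1.806 3.995 200.051
final: 200.051 7.079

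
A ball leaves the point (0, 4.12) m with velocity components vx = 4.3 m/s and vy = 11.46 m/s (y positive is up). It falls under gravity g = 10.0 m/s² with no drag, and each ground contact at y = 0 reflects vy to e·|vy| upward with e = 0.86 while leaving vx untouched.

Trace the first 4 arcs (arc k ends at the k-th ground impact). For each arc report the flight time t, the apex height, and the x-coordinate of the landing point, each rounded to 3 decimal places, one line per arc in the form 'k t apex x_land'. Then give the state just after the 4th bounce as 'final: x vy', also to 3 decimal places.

1 2.608 10.687 11.214
2 2.515 7.904 22.027
3 2.163 5.846 31.326
4 1.860 4.323 39.323
final: 39.323 7.997

Arc 1: start y=4.120, vy=11.460 → t=2.608, apex=10.687, x_land=11.214, impact vy=-14.620
  bounce: vy ← 0.86·14.620 = 12.573
Arc 2: start y=0.000, vy=12.573 → t=2.515, apex=7.904, x_land=22.027, impact vy=-12.573
  bounce: vy ← 0.86·12.573 = 10.813
Arc 3: start y=0.000, vy=10.813 → t=2.163, apex=5.846, x_land=31.326, impact vy=-10.813
  bounce: vy ← 0.86·10.813 = 9.299
Arc 4: start y=0.000, vy=9.299 → t=1.860, apex=4.323, x_land=39.323, impact vy=-9.299
  bounce: vy ← 0.86·9.299 = 7.997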